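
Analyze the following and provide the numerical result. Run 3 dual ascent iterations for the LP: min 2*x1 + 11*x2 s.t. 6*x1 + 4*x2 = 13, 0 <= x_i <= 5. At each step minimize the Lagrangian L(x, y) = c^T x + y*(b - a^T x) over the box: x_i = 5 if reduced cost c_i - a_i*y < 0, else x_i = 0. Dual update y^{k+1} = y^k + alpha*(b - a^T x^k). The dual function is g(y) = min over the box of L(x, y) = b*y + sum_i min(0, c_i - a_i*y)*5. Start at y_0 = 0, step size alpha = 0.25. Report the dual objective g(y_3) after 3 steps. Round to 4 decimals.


Dual ascent for LP: min 2*x1 + 11*x2, 6*x1 + 4*x2 = 13, 0 <= x_i <= 5
Step 1: y^k = 0.0, reduced costs: (2.0, 11.0)
  x^k = (0.0, 0.0), subgradient = b - a^T x = 13.0
  y^{k+1} = 0.0 + 0.25*13.0 = 3.25
Step 2: y^k = 3.25, reduced costs: (-17.5, -2.0)
  x^k = (5.0, 5.0), subgradient = b - a^T x = -37.0
  y^{k+1} = 3.25 + 0.25*-37.0 = -6.0
Step 3: y^k = -6.0, reduced costs: (38.0, 35.0)
  x^k = (0.0, 0.0), subgradient = b - a^T x = 13.0
  y^{k+1} = -6.0 + 0.25*13.0 = -2.75
Dual objective at y_3 = -2.75: reduced costs (18.5, 22.0), box minimizer x = (0.0, 0.0)
g(y_3) = b*y + (c1 - a1*y)*x1 + (c2 - a2*y)*x2 = 13*(-2.75) + 18.5*0.0 + 22.0*0.0 = -35.75 + 0.0 + 0.0 = -35.75


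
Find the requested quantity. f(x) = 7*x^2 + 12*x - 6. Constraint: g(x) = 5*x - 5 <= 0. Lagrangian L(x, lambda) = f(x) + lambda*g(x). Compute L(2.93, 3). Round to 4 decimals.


Step 1: Evaluate f(x).
f(2.93) = 7*2.93^2 + 12*2.93 - 6 = 89.2543
Step 2: Evaluate g(x).
g(2.93) = 5*2.93 - 5 = 9.65
Step 3: Compute Lagrangian.
L = 89.2543 + 3*9.65 = 118.2043


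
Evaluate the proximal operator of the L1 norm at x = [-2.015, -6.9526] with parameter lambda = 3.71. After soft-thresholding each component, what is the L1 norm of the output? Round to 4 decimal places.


Soft-thresholding with lambda = 3.71:
prox(-2.015) = sign(-2.015)*max(|-2.015| - 3.71, 0) = 0.0
prox(-6.9526) = sign(-6.9526)*max(|-6.9526| - 3.71, 0) = -3.2426
prox(x) = [0.0, -3.2426]
||prox(x)||_1 = 0.0 + 3.2426 = 3.2426


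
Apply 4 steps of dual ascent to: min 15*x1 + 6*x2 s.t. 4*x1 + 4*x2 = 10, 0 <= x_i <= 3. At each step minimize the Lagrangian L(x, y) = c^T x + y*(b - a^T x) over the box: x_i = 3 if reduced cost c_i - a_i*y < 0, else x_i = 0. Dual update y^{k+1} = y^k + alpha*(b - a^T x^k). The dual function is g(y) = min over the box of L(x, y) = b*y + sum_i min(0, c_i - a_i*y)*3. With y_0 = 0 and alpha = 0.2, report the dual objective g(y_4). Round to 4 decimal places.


Dual ascent for LP: min 15*x1 + 6*x2, 4*x1 + 4*x2 = 10, 0 <= x_i <= 3
Step 1: y^k = 0.0, reduced costs: (15.0, 6.0)
  x^k = (0.0, 0.0), subgradient = b - a^T x = 10.0
  y^{k+1} = 0.0 + 0.2*10.0 = 2.0
Step 2: y^k = 2.0, reduced costs: (7.0, -2.0)
  x^k = (0.0, 3.0), subgradient = b - a^T x = -2.0
  y^{k+1} = 2.0 + 0.2*-2.0 = 1.6
Step 3: y^k = 1.6, reduced costs: (8.6, -0.4)
  x^k = (0.0, 3.0), subgradient = b - a^T x = -2.0
  y^{k+1} = 1.6 + 0.2*-2.0 = 1.2
Step 4: y^k = 1.2, reduced costs: (10.2, 1.2)
  x^k = (0.0, 0.0), subgradient = b - a^T x = 10.0
  y^{k+1} = 1.2 + 0.2*10.0 = 3.2
Dual objective at y_4 = 3.2: reduced costs (2.2, -6.8), box minimizer x = (0.0, 3.0)
g(y_4) = b*y + (c1 - a1*y)*x1 + (c2 - a2*y)*x2 = 10*3.2 + 2.2*0.0 + (-6.8)*3.0 = 32.0 + 0.0 - 20.4 = 11.6


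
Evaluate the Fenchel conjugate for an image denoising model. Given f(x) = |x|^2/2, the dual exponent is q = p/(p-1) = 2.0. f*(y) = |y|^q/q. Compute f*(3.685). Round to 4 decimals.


The conjugate exponent q satisfies 1/p + 1/q = 1.
p = 2, so q = 2/(2 - 1) = 2.0
|y|^q = 3.685^2.0 = 13.5792
f*(3.685) = 13.5792 / 2.0 = 6.7896


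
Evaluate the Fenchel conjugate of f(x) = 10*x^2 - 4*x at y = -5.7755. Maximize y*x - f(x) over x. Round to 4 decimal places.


f*(y) = sup_x {y*x - a*x^2 - b*x} = sup_x {(y-b)*x - a*x^2}
FOC: (y - b) - 2a*x = 0 => x* = (y - b)/(2a)
x* = (-5.7755 + 4)/(2*10) = -0.0888
f*(-5.7755) = (y-b)^2/(4a) = (-5.7755 + 4)^2/(4*10)
= 3.1524/40 = 0.0788


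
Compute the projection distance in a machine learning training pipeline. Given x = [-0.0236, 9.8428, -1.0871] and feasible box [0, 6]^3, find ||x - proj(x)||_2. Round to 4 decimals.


Project each component onto [0, 6].
clip(-0.0236) = 0.0, clip(9.8428) = 6.0, clip(-1.0871) = 0.0
Projection = [0.0, 6.0, 0.0]
Squared diffs: [0.0006, 14.7671, 1.1818]
Distance = sqrt(15.9495) = 3.9937


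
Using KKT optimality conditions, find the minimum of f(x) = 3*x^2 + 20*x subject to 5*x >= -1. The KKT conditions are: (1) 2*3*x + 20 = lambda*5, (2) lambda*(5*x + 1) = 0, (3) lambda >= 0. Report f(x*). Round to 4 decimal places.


Step 1: Try lambda = 0 (constraint inactive).
x_unc = -20/(2*3) = -3.3333
Check: 5*-3.3333 = -16.6665 < -1 -- violated!
Step 2: Constraint must be active: 5*x = -1
x* = -1/5 = -0.2
lambda = (2*3*(-0.2) + 20)/5 = 3.76
Step 3: Compute optimal value.
f(x*) = 3*(-0.2)^2 + 20*(-0.2) = -3.88


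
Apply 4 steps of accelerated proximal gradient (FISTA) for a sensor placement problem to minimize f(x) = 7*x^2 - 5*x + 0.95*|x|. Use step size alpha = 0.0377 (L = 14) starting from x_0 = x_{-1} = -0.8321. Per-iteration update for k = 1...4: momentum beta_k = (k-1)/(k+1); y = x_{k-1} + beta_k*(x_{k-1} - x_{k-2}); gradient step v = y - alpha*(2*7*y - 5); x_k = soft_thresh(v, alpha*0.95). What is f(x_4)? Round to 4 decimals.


FISTA on f(x) = 7*x^2 - 5*x + 0.95*|x|
L = 14, alpha = 0.0377
Iteration 1: beta = 0.0, y = -0.8321 + 0.0*(-0.8321 + 0.8321) = -0.8321
  grad(y) = -16.6494, v = y - alpha*grad = -0.2044
  prox(v) = soft_thresh(-0.2044, 0.0358) = -0.1686
Iteration 2: beta = 0.3333, y = -0.1686 + 0.3333*(-0.1686 + 0.8321) = 0.0526
  grad(y) = -4.2641, v = y - alpha*grad = 0.2133
  prox(v) = soft_thresh(0.2133, 0.0358) = 0.1775
Iteration 3: beta = 0.5, y = 0.1775 + 0.5*(0.1775 + 0.1686) = 0.3506
  grad(y) = -0.0922, v = y - alpha*grad = 0.354
  prox(v) = soft_thresh(0.354, 0.0358) = 0.3182
Iteration 4: beta = 0.6, y = 0.3182 + 0.6*(0.3182 - 0.1775) = 0.4026
  grad(y) = 0.6371, v = y - alpha*grad = 0.3786
  prox(v) = soft_thresh(0.3786, 0.0358) = 0.3428
f(x_4) = 7*0.3428^2 - 5*0.3428 + 0.95*|0.3428| = -0.5657


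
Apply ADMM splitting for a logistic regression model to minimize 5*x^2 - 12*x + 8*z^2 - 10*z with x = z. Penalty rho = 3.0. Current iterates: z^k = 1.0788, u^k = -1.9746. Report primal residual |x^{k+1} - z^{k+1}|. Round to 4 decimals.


ADMM iteration with rho = 3.0, z^k = 1.0788, u^k = -1.9746
Step 1: x-update.
Minimize 5*x^2 - 12*x + (3.0/2)*(x - 1.0788 - 1.9746)^2
FOC: (2*5 + 3.0)*x = 12 + 3.0*(1.0788 + 1.9746)
x^{k+1} = 1.6277
Step 2: z-update.
Minimize 8*z^2 - 10*z + (3.0/2)*(1.6277 - z - 1.9746)^2
FOC: (2*8 + 3.0)*z = 10 + 3.0*(1.6277 - 1.9746)
z^{k+1} = 0.4715
Step 3: u-update.
u^{k+1} = -1.9746 + 1.6277 - 0.4715 = -0.8184
Step 4: Primal residual = |1.6277 - 0.4715| = 1.1562


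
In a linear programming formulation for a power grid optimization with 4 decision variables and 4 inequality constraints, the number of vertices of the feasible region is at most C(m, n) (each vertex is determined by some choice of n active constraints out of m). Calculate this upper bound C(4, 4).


Each vertex corresponds to some choice of n active constraints out of m, so the number of vertices is at most C(m, n) = m! / (n!(m-n)!).
m = 4, n = 4
Numerator: 4 * 3 * 2 * 1
Denominator: 4! = 24
C(4, 4) = 1


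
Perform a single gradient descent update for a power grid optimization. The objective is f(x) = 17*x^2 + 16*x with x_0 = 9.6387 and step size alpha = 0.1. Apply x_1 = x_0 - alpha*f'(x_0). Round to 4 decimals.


We compute the gradient at x_0 and apply the update.
f'(x) = 34*x + 16
f'(9.6387) = 34*9.6387 + 16 = 343.7158
x_1 = 9.6387 - 0.1*343.7158 = -24.7329


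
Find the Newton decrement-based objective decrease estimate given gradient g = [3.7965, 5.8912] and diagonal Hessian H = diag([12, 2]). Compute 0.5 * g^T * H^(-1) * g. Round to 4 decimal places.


Step 1: H is diagonal, so H^(-1) * g = [0.3164, 2.9456].
Step 2: g^T H^(-1) g = sum_i g_i^2 / H_ii
  = (3.7965)^2/12 + (5.8912)^2/2
  = 1.2011 + 17.3531 = 18.5542
Step 3: Objective decrease = 0.5 * g^T H^(-1) g = 9.2771


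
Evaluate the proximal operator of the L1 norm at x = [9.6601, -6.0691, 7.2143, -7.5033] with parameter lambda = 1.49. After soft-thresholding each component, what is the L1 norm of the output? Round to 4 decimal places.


Soft-thresholding with lambda = 1.49:
prox(9.6601) = sign(9.6601)*max(|9.6601| - 1.49, 0) = 8.1701
prox(-6.0691) = sign(-6.0691)*max(|-6.0691| - 1.49, 0) = -4.5791
prox(7.2143) = sign(7.2143)*max(|7.2143| - 1.49, 0) = 5.7243
prox(-7.5033) = sign(-7.5033)*max(|-7.5033| - 1.49, 0) = -6.0133
prox(x) = [8.1701, -4.5791, 5.7243, -6.0133]
||prox(x)||_1 = 8.1701 + 4.5791 + 5.7243 + 6.0133 = 24.4868


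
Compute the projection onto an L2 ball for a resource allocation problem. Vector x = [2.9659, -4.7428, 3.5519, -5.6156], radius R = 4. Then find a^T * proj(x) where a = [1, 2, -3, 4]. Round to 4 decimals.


Step 1: Compute ||x|| (intermediates to 6 decimals).
||x|| = sqrt(2.9659^2 + (-4.7428)^2 + 3.5519^2 + (-5.6156)^2) = 8.685717
Step 2: Project.
Since ||x|| > R, scale = R/||x|| = 4/8.685717 = 0.460526, proj(x) = scale * x
proj(x) = [1.365874, -2.184183, 1.635742, -2.58613]
Step 3: Dot product.
a^T * proj(x) = 1*1.365874 + 2*(-2.184183) - 3*1.635742 + 4*(-2.58613) = -18.2542


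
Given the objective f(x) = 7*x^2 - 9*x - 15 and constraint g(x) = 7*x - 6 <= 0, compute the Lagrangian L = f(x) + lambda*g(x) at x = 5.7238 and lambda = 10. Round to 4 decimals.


Step 1: Evaluate f(x).
f(5.7238) = 7*5.7238^2 - 9*5.7238 - 15 = 162.819
Step 2: Evaluate g(x).
g(5.7238) = 7*5.7238 - 6 = 34.0666
Step 3: Compute Lagrangian.
L = 162.819 + 10*34.0666 = 503.485


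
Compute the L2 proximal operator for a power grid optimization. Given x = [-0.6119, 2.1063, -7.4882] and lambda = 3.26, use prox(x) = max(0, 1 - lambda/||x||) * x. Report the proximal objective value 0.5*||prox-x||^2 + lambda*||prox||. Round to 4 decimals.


Step 1: Compute ||x||.
||x|| = 7.8028
Step 2: Compute scaling factor.
scale = max(0, 1 - 3.26/7.8028) = 0.5822
Step 3: prox(x) = [-0.3562, 1.2263, -4.3596]
||prox(x)|| = 4.5428
Step 4: Proximal objective.
0.5*||prox-x||^2 = 5.3138
lambda*||prox|| = 14.8095
Total = 20.1234


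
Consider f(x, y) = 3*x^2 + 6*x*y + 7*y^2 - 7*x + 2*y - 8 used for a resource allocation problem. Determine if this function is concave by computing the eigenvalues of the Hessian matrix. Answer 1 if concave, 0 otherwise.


The Hessian of f(x,y) = 3*x^2 + 6*x*y + 7*y^2 - 7*x + 2*y - 8 is:
H = [[6, 6], [6, 14]]
Trace = 6 + 14 = 20
Determinant = 6*14 - (6)^2 = 48
Discriminant = (20)^2 - 4*48 = 208.0
Eigenvalues: lambda_1 = 2.7889, lambda_2 = 17.2111
The function is not concave.

0


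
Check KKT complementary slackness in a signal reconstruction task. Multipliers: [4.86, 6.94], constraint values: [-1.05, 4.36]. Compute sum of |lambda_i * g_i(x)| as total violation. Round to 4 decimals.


KKT complementary slackness check:
lambda_1 * g_1 = 4.86 * -1.05 = -5.103
lambda_2 * g_2 = 6.94 * 4.36 = 30.2584
Total violation = 5.103 + 30.2584 = 35.3614


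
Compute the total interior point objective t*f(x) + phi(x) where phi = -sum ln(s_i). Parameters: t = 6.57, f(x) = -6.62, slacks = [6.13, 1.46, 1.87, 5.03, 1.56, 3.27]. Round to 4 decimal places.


Step 1: Compute log-barrier.
ln values: [1.8132, 0.3784, 0.6259, 1.6154, 0.4447, 1.1848]
phi = -(1.8132 + 0.3784 + 0.6259 + 1.6154 + 0.4447 + 1.1848) = -6.0625
Step 2: Compute augmented objective.
t*f(x) = 6.57*-6.62 = -43.4934
Total = -43.4934 - 6.0625 = -49.5559


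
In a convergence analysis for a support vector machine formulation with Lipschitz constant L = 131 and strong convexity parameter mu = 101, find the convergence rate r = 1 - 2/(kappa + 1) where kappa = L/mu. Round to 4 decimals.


Step 1: Compute the condition number.
kappa = L/mu = 131/101 = 1.297
Step 2: Compute the convergence rate.
r = 1 - 2/(kappa + 1) = 1 - 2*mu/(L + mu) = (L - mu)/(L + mu) = 30/232 = 0.1293


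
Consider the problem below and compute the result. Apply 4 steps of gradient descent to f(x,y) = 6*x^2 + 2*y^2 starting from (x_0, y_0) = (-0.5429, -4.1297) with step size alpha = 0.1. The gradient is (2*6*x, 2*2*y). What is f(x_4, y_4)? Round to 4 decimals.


Gradient descent on f(x,y) = 6*x^2 + 2*y^2.
Starting point: (-0.5429, -4.1297), alpha = 0.1
Step 1: grad_x = 2*6*-0.5429 = -6.5148, grad_y = 2*2*-4.1297 = -16.5188
  x_1 = -0.5429 - 0.1*-6.5148 = 0.1086
  y_1 = -4.1297 - 0.1*-16.5188 = -2.4778
Step 2: grad_x = 2*6*0.1086 = 1.303, grad_y = 2*2*-2.4778 = -9.9113
  x_2 = 0.1086 - 0.1*1.303 = -0.0217
  y_2 = -2.4778 - 0.1*-9.9113 = -1.4867
Step 3: grad_x = 2*6*-0.0217 = -0.2606, grad_y = 2*2*-1.4867 = -5.9468
  x_3 = -0.0217 - 0.1*-0.2606 = 0.0043
  y_3 = -1.4867 - 0.1*-5.9468 = -0.892
Step 4: grad_x = 2*6*0.0043 = 0.0521, grad_y = 2*2*-0.892 = -3.5681
  x_4 = 0.0043 - 0.1*0.0521 = -0.0009
  y_4 = -0.892 - 0.1*-3.5681 = -0.5352
f(-0.0009, -0.5352) = 6*(-0.0009)^2 + 2*(-0.5352)^2 = 0.5729


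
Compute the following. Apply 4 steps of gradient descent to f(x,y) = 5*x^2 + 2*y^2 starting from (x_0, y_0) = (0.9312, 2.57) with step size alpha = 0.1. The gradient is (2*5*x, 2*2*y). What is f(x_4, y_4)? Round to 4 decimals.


Gradient descent on f(x,y) = 5*x^2 + 2*y^2.
Starting point: (0.9312, 2.57), alpha = 0.1
Step 1: grad_x = 2*5*0.9312 = 9.312, grad_y = 2*2*2.57 = 10.28
  x_1 = 0.9312 - 0.1*9.312 = -0.0
  y_1 = 2.57 - 0.1*10.28 = 1.542
Step 2: grad_x = 2*5*-0.0 = -0.0, grad_y = 2*2*1.542 = 6.168
  x_2 = -0.0 - 0.1*-0.0 = 0.0
  y_2 = 1.542 - 0.1*6.168 = 0.9252
Step 3: grad_x = 2*5*0.0 = 0.0, grad_y = 2*2*0.9252 = 3.7008
  x_3 = 0.0 - 0.1*0.0 = 0.0
  y_3 = 0.9252 - 0.1*3.7008 = 0.5551
Step 4: grad_x = 2*5*0.0 = 0.0, grad_y = 2*2*0.5551 = 2.2205
  x_4 = 0.0 - 0.1*0.0 = 0.0
  y_4 = 0.5551 - 0.1*2.2205 = 0.3331
f(0.0, 0.3331) = 5*0.0^2 + 2*0.3331^2 = 0.2219


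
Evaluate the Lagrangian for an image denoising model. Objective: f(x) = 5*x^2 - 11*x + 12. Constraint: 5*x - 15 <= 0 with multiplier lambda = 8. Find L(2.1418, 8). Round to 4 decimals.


Step 1: Evaluate f(x).
f(2.1418) = 5*2.1418^2 - 11*2.1418 + 12 = 11.3767
Step 2: Evaluate g(x).
g(2.1418) = 5*2.1418 - 15 = -4.291
Step 3: Compute Lagrangian.
L = 11.3767 + 8*-4.291 = -22.9513


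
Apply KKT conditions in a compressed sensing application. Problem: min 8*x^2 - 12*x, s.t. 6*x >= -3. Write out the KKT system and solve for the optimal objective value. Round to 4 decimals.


Step 1: Try lambda = 0 (constraint inactive).
Stationarity: 2*8*x - 12 = 0
x* = 12/(2*8) = 0.75
Check constraint: 6*0.75 = 4.5 >= -3 -- satisfied.
Step 2: Compute optimal value.
f(x*) = 8*0.75^2 - 12*0.75 = -4.5


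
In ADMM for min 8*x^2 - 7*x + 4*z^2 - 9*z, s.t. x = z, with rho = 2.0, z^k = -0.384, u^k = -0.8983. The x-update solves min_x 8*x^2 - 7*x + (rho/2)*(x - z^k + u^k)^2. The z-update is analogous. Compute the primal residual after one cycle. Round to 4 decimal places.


ADMM iteration with rho = 2.0, z^k = -0.384, u^k = -0.8983
Step 1: x-update.
Minimize 8*x^2 - 7*x + (2.0/2)*(x + 0.384 - 0.8983)^2
FOC: (2*8 + 2.0)*x = 7 + 2.0*(-0.384 + 0.8983)
x^{k+1} = 0.446
Step 2: z-update.
Minimize 4*z^2 - 9*z + (2.0/2)*(0.446 - z - 0.8983)^2
FOC: (2*4 + 2.0)*z = 9 + 2.0*(0.446 - 0.8983)
z^{k+1} = 0.8095
Step 3: u-update.
u^{k+1} = -0.8983 + 0.446 - 0.8095 = -1.2618
Step 4: Primal residual = |0.446 - 0.8095| = 0.3635


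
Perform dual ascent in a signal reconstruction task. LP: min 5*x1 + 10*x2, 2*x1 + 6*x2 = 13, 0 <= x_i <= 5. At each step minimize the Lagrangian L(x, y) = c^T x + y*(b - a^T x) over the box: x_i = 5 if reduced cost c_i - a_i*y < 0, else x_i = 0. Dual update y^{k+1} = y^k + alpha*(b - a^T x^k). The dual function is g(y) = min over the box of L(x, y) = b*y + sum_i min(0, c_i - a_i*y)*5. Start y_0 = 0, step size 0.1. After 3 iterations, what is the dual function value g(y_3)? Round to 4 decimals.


Dual ascent for LP: min 5*x1 + 10*x2, 2*x1 + 6*x2 = 13, 0 <= x_i <= 5
Step 1: y^k = 0.0, reduced costs: (5.0, 10.0)
  x^k = (0.0, 0.0), subgradient = b - a^T x = 13.0
  y^{k+1} = 0.0 + 0.1*13.0 = 1.3
Step 2: y^k = 1.3, reduced costs: (2.4, 2.2)
  x^k = (0.0, 0.0), subgradient = b - a^T x = 13.0
  y^{k+1} = 1.3 + 0.1*13.0 = 2.6
Step 3: y^k = 2.6, reduced costs: (-0.2, -5.6)
  x^k = (5.0, 5.0), subgradient = b - a^T x = -27.0
  y^{k+1} = 2.6 + 0.1*-27.0 = -0.1
Dual objective at y_3 = -0.1: reduced costs (5.2, 10.6), box minimizer x = (0.0, 0.0)
g(y_3) = b*y + (c1 - a1*y)*x1 + (c2 - a2*y)*x2 = 13*(-0.1) + 5.2*0.0 + 10.6*0.0 = -1.3 + 0.0 + 0.0 = -1.3


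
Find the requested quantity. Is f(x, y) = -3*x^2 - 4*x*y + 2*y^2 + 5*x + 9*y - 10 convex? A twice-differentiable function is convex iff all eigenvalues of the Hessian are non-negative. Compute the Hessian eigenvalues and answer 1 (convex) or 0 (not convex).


The Hessian of f(x,y) = -3*x^2 - 4*x*y + 2*y^2 + 5*x + 9*y - 10 is:
H = [[-6, -4], [-4, 4]]
Trace = -6 + 4 = -2
Determinant = -6*4 - (-4)^2 = -40
Discriminant = (-2)^2 - 4*-40 = 164.0
Eigenvalues: lambda_1 = -7.4031, lambda_2 = 5.4031
The function is not convex.

0


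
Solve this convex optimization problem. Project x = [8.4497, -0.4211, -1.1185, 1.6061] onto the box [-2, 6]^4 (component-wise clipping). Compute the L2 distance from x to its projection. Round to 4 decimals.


Project each component onto [-2, 6].
clip(8.4497) = 6.0, clip(-0.4211) = -0.4211, clip(-1.1185) = -1.1185, clip(1.6061) = 1.6061
Projection = [6.0, -0.4211, -1.1185, 1.6061]
Squared diffs: [6.001, 0.0, 0.0, 0.0]
Distance = sqrt(6.001) = 2.4497


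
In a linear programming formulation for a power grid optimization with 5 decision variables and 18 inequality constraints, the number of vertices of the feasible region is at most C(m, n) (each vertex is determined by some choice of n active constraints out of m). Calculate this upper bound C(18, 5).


Each vertex corresponds to some choice of n active constraints out of m, so the number of vertices is at most C(m, n) = m! / (n!(m-n)!).
m = 18, n = 5
Numerator: 18 * 17 * 16 * 15 * 14
Denominator: 5! = 120
C(18, 5) = 8568


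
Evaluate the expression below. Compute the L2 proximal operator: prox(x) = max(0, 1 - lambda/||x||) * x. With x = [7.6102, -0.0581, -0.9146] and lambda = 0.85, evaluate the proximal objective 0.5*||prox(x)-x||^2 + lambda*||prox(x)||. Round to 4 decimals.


Step 1: Compute ||x||.
||x|| = 7.6652
Step 2: Compute scaling factor.
scale = max(0, 1 - 0.85/7.6652) = 0.8891
Step 3: prox(x) = [6.7663, -0.0517, -0.8132]
||prox(x)|| = 6.8152
Step 4: Proximal objective.
0.5*||prox-x||^2 = 0.3613
lambda*||prox|| = 5.7929
Total = 6.1542


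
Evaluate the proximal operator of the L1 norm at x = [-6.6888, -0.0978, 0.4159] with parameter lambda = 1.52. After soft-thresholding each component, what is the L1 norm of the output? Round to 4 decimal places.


Soft-thresholding with lambda = 1.52:
prox(-6.6888) = sign(-6.6888)*max(|-6.6888| - 1.52, 0) = -5.1688
prox(-0.0978) = sign(-0.0978)*max(|-0.0978| - 1.52, 0) = 0.0
prox(0.4159) = sign(0.4159)*max(|0.4159| - 1.52, 0) = 0.0
prox(x) = [-5.1688, 0.0, 0.0]
||prox(x)||_1 = 5.1688 + 0.0 + 0.0 = 5.1688


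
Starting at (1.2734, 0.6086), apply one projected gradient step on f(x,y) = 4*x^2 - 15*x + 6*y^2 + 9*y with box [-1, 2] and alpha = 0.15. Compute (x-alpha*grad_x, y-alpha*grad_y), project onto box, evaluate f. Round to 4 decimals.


Step 1: Compute gradient at (1.2734, 0.6086).
grad_x = 2*4*1.2734 - 15 = -4.8128
grad_y = 2*6*0.6086 + 9 = 16.3032
Step 2: Gradient step.
x_raw = 1.2734 - 0.15*-4.8128 = 1.9953
y_raw = 0.6086 - 0.15*16.3032 = -1.8369
Step 3: Project onto [-1, 2].
x_proj = clip(1.9953) = 1.9953
y_proj = clip(-1.8369) = -1.0
Step 4: Evaluate f.
f(1.9953, -1.0) = -17.0046


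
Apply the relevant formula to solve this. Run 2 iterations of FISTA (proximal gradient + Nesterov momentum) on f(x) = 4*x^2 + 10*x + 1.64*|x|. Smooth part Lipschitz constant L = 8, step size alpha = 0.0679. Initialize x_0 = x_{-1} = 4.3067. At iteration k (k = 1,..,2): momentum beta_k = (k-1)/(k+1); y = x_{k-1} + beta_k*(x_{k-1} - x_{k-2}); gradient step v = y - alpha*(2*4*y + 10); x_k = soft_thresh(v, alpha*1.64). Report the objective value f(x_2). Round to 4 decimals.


FISTA on f(x) = 4*x^2 + 10*x + 1.64*|x|
L = 8, alpha = 0.0679
Iteration 1: beta = 0.0, y = 4.3067 + 0.0*(4.3067 - 4.3067) = 4.3067
  grad(y) = 44.4536, v = y - alpha*grad = 1.2883
  prox(v) = soft_thresh(1.2883, 0.1114) = 1.1769
Iteration 2: beta = 0.3333, y = 1.1769 + 0.3333*(1.1769 - 4.3067) = 0.1337
  grad(y) = 11.0695, v = y - alpha*grad = -0.6179
  prox(v) = soft_thresh(-0.6179, 0.1114) = -0.5066
f(x_2) = 4*(-0.5066)^2 + 10*(-0.5066) + 1.64*|-0.5066| = -3.2085


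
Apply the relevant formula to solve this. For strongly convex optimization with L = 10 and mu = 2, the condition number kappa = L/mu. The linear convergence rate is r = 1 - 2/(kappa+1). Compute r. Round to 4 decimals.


Step 1: Compute the condition number.
kappa = L/mu = 10/2 = 5.0
Step 2: Compute the convergence rate.
r = 1 - 2/(kappa + 1) = 1 - 2*mu/(L + mu) = (L - mu)/(L + mu) = 8/12 = 0.6667


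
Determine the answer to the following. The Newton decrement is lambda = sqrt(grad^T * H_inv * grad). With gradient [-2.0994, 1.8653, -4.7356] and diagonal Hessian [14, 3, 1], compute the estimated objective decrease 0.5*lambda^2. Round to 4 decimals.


Step 1: H is diagonal, so H^(-1) * g = [-0.15, 0.6218, -4.7356].
Step 2: g^T H^(-1) g = sum_i g_i^2 / H_ii
  = (-2.0994)^2/14 + (1.8653)^2/3 + (-4.7356)^2/1
  = 0.3148 + 1.1598 + 22.4259 = 23.9005
Step 3: Objective decrease = 0.5 * g^T H^(-1) g = 11.9503


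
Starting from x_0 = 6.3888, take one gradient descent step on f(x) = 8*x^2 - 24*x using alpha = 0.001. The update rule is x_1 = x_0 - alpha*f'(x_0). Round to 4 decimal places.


We compute the gradient at x_0 and apply the update.
f'(x) = 16*x - 24
f'(6.3888) = 16*6.3888 - 24 = 78.2208
x_1 = 6.3888 - 0.001*78.2208 = 6.3106


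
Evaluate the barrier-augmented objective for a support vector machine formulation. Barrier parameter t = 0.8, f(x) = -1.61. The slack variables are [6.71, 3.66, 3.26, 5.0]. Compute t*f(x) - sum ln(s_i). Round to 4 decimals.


Step 1: Compute log-barrier.
ln values: [1.9036, 1.2975, 1.1817, 1.6094]
phi = -(1.9036 + 1.2975 + 1.1817 + 1.6094) = -5.9922
Step 2: Compute augmented objective.
t*f(x) = 0.8*-1.61 = -1.288
Total = -1.288 - 5.9922 = -7.2802


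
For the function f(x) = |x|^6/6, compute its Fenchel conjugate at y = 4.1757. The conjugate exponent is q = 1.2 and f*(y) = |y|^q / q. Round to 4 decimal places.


The conjugate exponent q satisfies 1/p + 1/q = 1.
p = 6, so q = 6/(6 - 1) = 1.2
|y|^q = 4.1757^1.2 = 5.5574
f*(4.1757) = 5.5574 / 1.2 = 4.6312


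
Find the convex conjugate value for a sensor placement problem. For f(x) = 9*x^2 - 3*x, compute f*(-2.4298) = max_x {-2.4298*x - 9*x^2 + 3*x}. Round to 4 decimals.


f*(y) = sup_x {y*x - a*x^2 - b*x} = sup_x {(y-b)*x - a*x^2}
FOC: (y - b) - 2a*x = 0 => x* = (y - b)/(2a)
x* = (-2.4298 + 3)/(2*9) = 0.0317
f*(-2.4298) = (y-b)^2/(4a) = (-2.4298 + 3)^2/(4*9)
= 0.3251/36 = 0.009


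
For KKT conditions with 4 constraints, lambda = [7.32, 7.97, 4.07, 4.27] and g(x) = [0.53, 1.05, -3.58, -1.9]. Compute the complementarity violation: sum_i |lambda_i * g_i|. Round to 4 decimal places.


KKT complementary slackness check:
lambda_1 * g_1 = 7.32 * 0.53 = 3.8796
lambda_2 * g_2 = 7.97 * 1.05 = 8.3685
lambda_3 * g_3 = 4.07 * -3.58 = -14.5706
lambda_4 * g_4 = 4.27 * -1.9 = -8.113
Total violation = 3.8796 + 8.3685 + 14.5706 + 8.113 = 34.9317


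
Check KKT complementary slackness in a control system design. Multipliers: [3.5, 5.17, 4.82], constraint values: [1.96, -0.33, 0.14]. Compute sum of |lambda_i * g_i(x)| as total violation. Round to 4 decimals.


KKT complementary slackness check:
lambda_1 * g_1 = 3.5 * 1.96 = 6.86
lambda_2 * g_2 = 5.17 * -0.33 = -1.7061
lambda_3 * g_3 = 4.82 * 0.14 = 0.6748
Total violation = 6.86 + 1.7061 + 0.6748 = 9.2409


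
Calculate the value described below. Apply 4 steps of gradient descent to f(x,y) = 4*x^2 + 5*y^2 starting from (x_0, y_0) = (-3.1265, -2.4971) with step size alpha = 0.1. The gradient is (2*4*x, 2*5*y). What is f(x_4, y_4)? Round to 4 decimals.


Gradient descent on f(x,y) = 4*x^2 + 5*y^2.
Starting point: (-3.1265, -2.4971), alpha = 0.1
Step 1: grad_x = 2*4*-3.1265 = -25.012, grad_y = 2*5*-2.4971 = -24.971
  x_1 = -3.1265 - 0.1*-25.012 = -0.6253
  y_1 = -2.4971 - 0.1*-24.971 = 0.0
Step 2: grad_x = 2*4*-0.6253 = -5.0024, grad_y = 2*5*0.0 = 0.0
  x_2 = -0.6253 - 0.1*-5.0024 = -0.1251
  y_2 = 0.0 - 0.1*0.0 = 0.0
Step 3: grad_x = 2*4*-0.1251 = -1.0005, grad_y = 2*5*0.0 = 0.0
  x_3 = -0.1251 - 0.1*-1.0005 = -0.025
  y_3 = 0.0 - 0.1*0.0 = 0.0
Step 4: grad_x = 2*4*-0.025 = -0.2001, grad_y = 2*5*0.0 = 0.0
  x_4 = -0.025 - 0.1*-0.2001 = -0.005
  y_4 = 0.0 - 0.1*0.0 = 0.0
f(-0.005, 0.0) = 4*(-0.005)^2 + 5*0.0^2 = 0.0001


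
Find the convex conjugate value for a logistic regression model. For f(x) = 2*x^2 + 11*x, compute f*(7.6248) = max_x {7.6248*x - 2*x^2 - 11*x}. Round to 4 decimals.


f*(y) = sup_x {y*x - a*x^2 - b*x} = sup_x {(y-b)*x - a*x^2}
FOC: (y - b) - 2a*x = 0 => x* = (y - b)/(2a)
x* = (7.6248 - 11)/(2*2) = -0.8438
f*(7.6248) = (y-b)^2/(4a) = (7.6248 - 11)^2/(4*2)
= 11.392/8 = 1.424


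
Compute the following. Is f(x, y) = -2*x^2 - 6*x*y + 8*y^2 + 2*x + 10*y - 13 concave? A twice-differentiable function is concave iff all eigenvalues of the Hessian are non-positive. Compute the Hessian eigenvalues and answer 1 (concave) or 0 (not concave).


The Hessian of f(x,y) = -2*x^2 - 6*x*y + 8*y^2 + 2*x + 10*y - 13 is:
H = [[-4, -6], [-6, 16]]
Trace = -4 + 16 = 12
Determinant = -4*16 - (-6)^2 = -100
Discriminant = (12)^2 - 4*-100 = 544.0
Eigenvalues: lambda_1 = -5.6619, lambda_2 = 17.6619
The function is not concave.

0


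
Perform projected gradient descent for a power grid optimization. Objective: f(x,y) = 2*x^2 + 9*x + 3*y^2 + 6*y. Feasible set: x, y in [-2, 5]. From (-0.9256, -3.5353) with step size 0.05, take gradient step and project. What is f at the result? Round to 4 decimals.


Step 1: Compute gradient at (-0.9256, -3.5353).
grad_x = 2*2*-0.9256 + 9 = 5.2976
grad_y = 2*3*-3.5353 + 6 = -15.2118
Step 2: Gradient step.
x_raw = -0.9256 - 0.05*5.2976 = -1.1905
y_raw = -3.5353 - 0.05*-15.2118 = -2.7747
Step 3: Project onto [-2, 5].
x_proj = clip(-1.1905) = -1.1905
y_proj = clip(-2.7747) = -2.0
Step 4: Evaluate f.
f(-1.1905, -2.0) = -7.8798


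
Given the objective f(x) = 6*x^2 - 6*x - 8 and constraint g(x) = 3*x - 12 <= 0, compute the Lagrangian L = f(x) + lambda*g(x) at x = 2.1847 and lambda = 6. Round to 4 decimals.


Step 1: Evaluate f(x).
f(2.1847) = 6*2.1847^2 - 6*2.1847 - 8 = 7.5293
Step 2: Evaluate g(x).
g(2.1847) = 3*2.1847 - 12 = -5.4459
Step 3: Compute Lagrangian.
L = 7.5293 + 6*-5.4459 = -25.1461


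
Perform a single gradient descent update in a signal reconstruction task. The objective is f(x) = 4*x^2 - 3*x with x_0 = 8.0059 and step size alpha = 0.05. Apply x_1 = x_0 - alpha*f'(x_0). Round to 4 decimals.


We compute the gradient at x_0 and apply the update.
f'(x) = 8*x - 3
f'(8.0059) = 8*8.0059 - 3 = 61.0472
x_1 = 8.0059 - 0.05*61.0472 = 4.9535


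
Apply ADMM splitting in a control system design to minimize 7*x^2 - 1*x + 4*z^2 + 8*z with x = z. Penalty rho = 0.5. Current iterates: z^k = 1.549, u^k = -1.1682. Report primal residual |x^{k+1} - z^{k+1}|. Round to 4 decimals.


ADMM iteration with rho = 0.5, z^k = 1.549, u^k = -1.1682
Step 1: x-update.
Minimize 7*x^2 - 1*x + (0.5/2)*(x - 1.549 - 1.1682)^2
FOC: (2*7 + 0.5)*x = 1 + 0.5*(1.549 + 1.1682)
x^{k+1} = 0.1627
Step 2: z-update.
Minimize 4*z^2 + 8*z + (0.5/2)*(0.1627 - z - 1.1682)^2
FOC: (2*4 + 0.5)*z = -8 + 0.5*(0.1627 - 1.1682)
z^{k+1} = -1.0003
Step 3: u-update.
u^{k+1} = -1.1682 + 0.1627 + 1.0003 = -0.0052
Step 4: Primal residual = |0.1627 + 1.0003| = 1.163


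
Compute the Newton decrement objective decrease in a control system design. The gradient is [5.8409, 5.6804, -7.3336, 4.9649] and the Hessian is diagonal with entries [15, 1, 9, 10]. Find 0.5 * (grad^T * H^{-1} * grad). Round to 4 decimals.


Step 1: H is diagonal, so H^(-1) * g = [0.3894, 5.6804, -0.8148, 0.4965].
Step 2: g^T H^(-1) g = sum_i g_i^2 / H_ii
  = (5.8409)^2/15 + (5.6804)^2/1 + (-7.3336)^2/9 + (4.9649)^2/10
  = 2.2744 + 32.2669 + 5.9757 + 2.465 = 42.9821
Step 3: Objective decrease = 0.5 * g^T H^(-1) g = 21.4911


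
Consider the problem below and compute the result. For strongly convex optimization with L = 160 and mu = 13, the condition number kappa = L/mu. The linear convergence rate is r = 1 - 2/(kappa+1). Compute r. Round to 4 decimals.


Step 1: Compute the condition number.
kappa = L/mu = 160/13 = 12.3077
Step 2: Compute the convergence rate.
r = 1 - 2/(kappa + 1) = 1 - 2*mu/(L + mu) = (L - mu)/(L + mu) = 147/173 = 0.8497


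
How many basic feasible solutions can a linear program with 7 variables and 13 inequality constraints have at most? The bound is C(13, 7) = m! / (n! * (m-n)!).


Each vertex corresponds to some choice of n active constraints out of m, so the number of vertices is at most C(m, n) = m! / (n!(m-n)!).
m = 13, n = 7
Numerator: 13 * 12 * 11 * 10 * 9 * 8 * 7
Denominator: 7! = 5040
C(13, 7) = 1716


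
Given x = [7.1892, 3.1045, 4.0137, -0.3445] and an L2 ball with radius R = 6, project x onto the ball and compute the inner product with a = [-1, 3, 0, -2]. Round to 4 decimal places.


Step 1: Compute ||x|| (intermediates to 6 decimals).
||x|| = sqrt(7.1892^2 + 3.1045^2 + 4.0137^2 + (-0.3445)^2) = 8.806304
Step 2: Project.
Since ||x|| > R, scale = R/||x|| = 6/8.806304 = 0.68133, proj(x) = scale * x
proj(x) = [4.898218, 2.115189, 2.734654, -0.234718]
Step 3: Dot product.
a^T * proj(x) = -1*4.898218 + 3*2.115189 + 0*2.734654 - 2*(-0.234718) = 1.9168


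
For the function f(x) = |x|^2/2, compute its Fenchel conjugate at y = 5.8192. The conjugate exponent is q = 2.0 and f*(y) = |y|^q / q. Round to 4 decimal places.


The conjugate exponent q satisfies 1/p + 1/q = 1.
p = 2, so q = 2/(2 - 1) = 2.0
|y|^q = 5.8192^2.0 = 33.8631
f*(5.8192) = 33.8631 / 2.0 = 16.9315


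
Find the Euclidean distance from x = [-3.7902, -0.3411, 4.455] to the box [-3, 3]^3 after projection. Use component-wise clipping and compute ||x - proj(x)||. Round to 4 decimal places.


Project each component onto [-3, 3].
clip(-3.7902) = -3.0, clip(-0.3411) = -0.3411, clip(4.455) = 3.0
Projection = [-3.0, -0.3411, 3.0]
Squared diffs: [0.6244, 0.0, 2.117]
Distance = sqrt(2.7414) = 1.6557


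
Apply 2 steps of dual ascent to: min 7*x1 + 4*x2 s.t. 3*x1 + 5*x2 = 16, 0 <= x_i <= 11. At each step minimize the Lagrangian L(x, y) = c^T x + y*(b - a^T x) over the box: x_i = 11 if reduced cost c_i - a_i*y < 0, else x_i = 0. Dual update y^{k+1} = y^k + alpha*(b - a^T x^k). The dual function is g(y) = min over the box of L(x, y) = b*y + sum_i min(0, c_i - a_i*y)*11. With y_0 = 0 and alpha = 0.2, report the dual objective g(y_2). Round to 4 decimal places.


Dual ascent for LP: min 7*x1 + 4*x2, 3*x1 + 5*x2 = 16, 0 <= x_i <= 11
Step 1: y^k = 0.0, reduced costs: (7.0, 4.0)
  x^k = (0.0, 0.0), subgradient = b - a^T x = 16.0
  y^{k+1} = 0.0 + 0.2*16.0 = 3.2
Step 2: y^k = 3.2, reduced costs: (-2.6, -12.0)
  x^k = (11.0, 11.0), subgradient = b - a^T x = -72.0
  y^{k+1} = 3.2 + 0.2*-72.0 = -11.2
Dual objective at y_2 = -11.2: reduced costs (40.6, 60.0), box minimizer x = (0.0, 0.0)
g(y_2) = b*y + (c1 - a1*y)*x1 + (c2 - a2*y)*x2 = 16*(-11.2) + 40.6*0.0 + 60.0*0.0 = -179.2 + 0.0 + 0.0 = -179.2


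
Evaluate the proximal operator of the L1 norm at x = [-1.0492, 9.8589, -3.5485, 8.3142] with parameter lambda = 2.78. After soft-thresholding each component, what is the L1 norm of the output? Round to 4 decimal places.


Soft-thresholding with lambda = 2.78:
prox(-1.0492) = sign(-1.0492)*max(|-1.0492| - 2.78, 0) = 0.0
prox(9.8589) = sign(9.8589)*max(|9.8589| - 2.78, 0) = 7.0789
prox(-3.5485) = sign(-3.5485)*max(|-3.5485| - 2.78, 0) = -0.7685
prox(8.3142) = sign(8.3142)*max(|8.3142| - 2.78, 0) = 5.5342
prox(x) = [0.0, 7.0789, -0.7685, 5.5342]
||prox(x)||_1 = 0.0 + 7.0789 + 0.7685 + 5.5342 = 13.3816


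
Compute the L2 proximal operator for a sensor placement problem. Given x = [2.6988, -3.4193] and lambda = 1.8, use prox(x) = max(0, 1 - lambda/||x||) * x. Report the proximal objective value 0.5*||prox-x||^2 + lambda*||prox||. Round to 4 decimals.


Step 1: Compute ||x||.
||x|| = 4.356
Step 2: Compute scaling factor.
scale = max(0, 1 - 1.8/4.356) = 0.5868
Step 3: prox(x) = [1.5836, -2.0064]
||prox(x)|| = 2.556
Step 4: Proximal objective.
0.5*||prox-x||^2 = 1.62
lambda*||prox|| = 4.6008
Total = 6.2209


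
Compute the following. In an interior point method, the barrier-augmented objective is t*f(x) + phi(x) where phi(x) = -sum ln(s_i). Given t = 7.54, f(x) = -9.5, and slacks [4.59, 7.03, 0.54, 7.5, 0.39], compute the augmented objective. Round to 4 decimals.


Step 1: Compute log-barrier.
ln values: [1.5239, 1.9502, -0.6162, 2.0149, -0.9416]
phi = -(1.5239 + 1.9502 - 0.6162 + 2.0149 - 0.9416) = -3.9312
Step 2: Compute augmented objective.
t*f(x) = 7.54*-9.5 = -71.63
Total = -71.63 - 3.9312 = -75.5612


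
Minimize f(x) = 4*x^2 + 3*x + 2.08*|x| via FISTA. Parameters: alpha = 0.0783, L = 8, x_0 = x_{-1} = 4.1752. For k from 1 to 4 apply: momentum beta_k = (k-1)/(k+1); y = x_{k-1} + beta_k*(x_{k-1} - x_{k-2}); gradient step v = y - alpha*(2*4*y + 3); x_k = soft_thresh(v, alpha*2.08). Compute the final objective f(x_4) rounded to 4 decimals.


FISTA on f(x) = 4*x^2 + 3*x + 2.08*|x|
L = 8, alpha = 0.0783
Iteration 1: beta = 0.0, y = 4.1752 + 0.0*(4.1752 - 4.1752) = 4.1752
  grad(y) = 36.4016, v = y - alpha*grad = 1.325
  prox(v) = soft_thresh(1.325, 0.1629) = 1.1621
Iteration 2: beta = 0.3333, y = 1.1621 + 0.3333*(1.1621 - 4.1752) = 0.1577
  grad(y) = 4.2618, v = y - alpha*grad = -0.176
  prox(v) = soft_thresh(-0.176, 0.1629) = -0.0131
Iteration 3: beta = 0.5, y = -0.0131 + 0.5*(-0.0131 - 1.1621) = -0.6007
  grad(y) = -1.8057, v = y - alpha*grad = -0.4593
  prox(v) = soft_thresh(-0.4593, 0.1629) = -0.2965
Iteration 4: beta = 0.6, y = -0.2965 + 0.6*(-0.2965 + 0.0131) = -0.4665
  grad(y) = -0.7318, v = y - alpha*grad = -0.4092
  prox(v) = soft_thresh(-0.4092, 0.1629) = -0.2463
f(x_4) = 4*(-0.2463)^2 + 3*(-0.2463) + 2.08*|-0.2463| = 0.0161


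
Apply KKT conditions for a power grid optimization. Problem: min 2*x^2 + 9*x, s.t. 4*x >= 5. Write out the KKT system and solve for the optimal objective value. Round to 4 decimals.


Step 1: Try lambda = 0 (constraint inactive).
x_unc = -9/(2*2) = -2.25
Check: 4*-2.25 = -9.0 < 5 -- violated!
Step 2: Constraint must be active: 4*x = 5
x* = 5/4 = 1.25
lambda = (2*2*1.25 + 9)/4 = 3.5
Step 3: Compute optimal value.
f(x*) = 2*1.25^2 + 9*1.25 = 14.375


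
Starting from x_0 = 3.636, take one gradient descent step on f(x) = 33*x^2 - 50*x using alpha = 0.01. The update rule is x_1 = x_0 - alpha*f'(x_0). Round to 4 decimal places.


We compute the gradient at x_0 and apply the update.
f'(x) = 66*x - 50
f'(3.636) = 66*3.636 - 50 = 189.976
x_1 = 3.636 - 0.01*189.976 = 1.7362


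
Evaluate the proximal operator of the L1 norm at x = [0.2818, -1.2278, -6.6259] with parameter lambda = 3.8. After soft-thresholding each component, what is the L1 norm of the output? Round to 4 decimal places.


Soft-thresholding with lambda = 3.8:
prox(0.2818) = sign(0.2818)*max(|0.2818| - 3.8, 0) = 0.0
prox(-1.2278) = sign(-1.2278)*max(|-1.2278| - 3.8, 0) = 0.0
prox(-6.6259) = sign(-6.6259)*max(|-6.6259| - 3.8, 0) = -2.8259
prox(x) = [0.0, 0.0, -2.8259]
||prox(x)||_1 = 0.0 + 0.0 + 2.8259 = 2.8259


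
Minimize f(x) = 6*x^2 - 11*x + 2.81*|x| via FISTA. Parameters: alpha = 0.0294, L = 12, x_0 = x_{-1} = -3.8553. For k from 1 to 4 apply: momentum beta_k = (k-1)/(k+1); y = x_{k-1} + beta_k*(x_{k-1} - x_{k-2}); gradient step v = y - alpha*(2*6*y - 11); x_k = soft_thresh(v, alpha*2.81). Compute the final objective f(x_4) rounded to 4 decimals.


FISTA on f(x) = 6*x^2 - 11*x + 2.81*|x|
L = 12, alpha = 0.0294
Iteration 1: beta = 0.0, y = -3.8553 + 0.0*(-3.8553 + 3.8553) = -3.8553
  grad(y) = -57.2636, v = y - alpha*grad = -2.1718
  prox(v) = soft_thresh(-2.1718, 0.0826) = -2.0891
Iteration 2: beta = 0.3333, y = -2.0891 + 0.3333*(-2.0891 + 3.8553) = -1.5004
  grad(y) = -29.005, v = y - alpha*grad = -0.6477
  prox(v) = soft_thresh(-0.6477, 0.0826) = -0.5651
Iteration 3: beta = 0.5, y = -0.5651 + 0.5*(-0.5651 + 2.0891) = 0.197
  grad(y) = -8.6362, v = y - alpha*grad = 0.4509
  prox(v) = soft_thresh(0.4509, 0.0826) = 0.3683
Iteration 4: beta = 0.6, y = 0.3683 + 0.6*(0.3683 + 0.5651) = 0.9283
  grad(y) = 0.1393, v = y - alpha*grad = 0.9242
  prox(v) = soft_thresh(0.9242, 0.0826) = 0.8416
f(x_4) = 6*0.8416^2 - 11*0.8416 + 2.81*|0.8416| = -2.643


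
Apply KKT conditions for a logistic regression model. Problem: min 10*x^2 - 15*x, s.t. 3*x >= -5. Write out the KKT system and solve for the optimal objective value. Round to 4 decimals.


Step 1: Try lambda = 0 (constraint inactive).
Stationarity: 2*10*x - 15 = 0
x* = 15/(2*10) = 0.75
Check constraint: 3*0.75 = 2.25 >= -5 -- satisfied.
Step 2: Compute optimal value.
f(x*) = 10*0.75^2 - 15*0.75 = -5.625


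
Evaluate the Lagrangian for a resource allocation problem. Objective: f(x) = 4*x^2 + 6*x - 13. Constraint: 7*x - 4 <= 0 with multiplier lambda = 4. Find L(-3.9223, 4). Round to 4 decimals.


Step 1: Evaluate f(x).
f(-3.9223) = 4*(-3.9223)^2 + 6*(-3.9223) - 13 = 25.0039
Step 2: Evaluate g(x).
g(-3.9223) = 7*-3.9223 - 4 = -31.4561
Step 3: Compute Lagrangian.
L = 25.0039 + 4*-31.4561 = -100.8205


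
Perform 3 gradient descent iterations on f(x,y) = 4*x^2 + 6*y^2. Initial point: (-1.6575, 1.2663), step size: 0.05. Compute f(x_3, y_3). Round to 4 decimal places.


Gradient descent on f(x,y) = 4*x^2 + 6*y^2.
Starting point: (-1.6575, 1.2663), alpha = 0.05
Step 1: grad_x = 2*4*-1.6575 = -13.26, grad_y = 2*6*1.2663 = 15.1956
  x_1 = -1.6575 - 0.05*-13.26 = -0.9945
  y_1 = 1.2663 - 0.05*15.1956 = 0.5065
Step 2: grad_x = 2*4*-0.9945 = -7.956, grad_y = 2*6*0.5065 = 6.0782
  x_2 = -0.9945 - 0.05*-7.956 = -0.5967
  y_2 = 0.5065 - 0.05*6.0782 = 0.2026
Step 3: grad_x = 2*4*-0.5967 = -4.7736, grad_y = 2*6*0.2026 = 2.4313
  x_3 = -0.5967 - 0.05*-4.7736 = -0.358
  y_3 = 0.2026 - 0.05*2.4313 = 0.081
f(-0.358, 0.081) = 4*(-0.358)^2 + 6*0.081^2 = 0.5521


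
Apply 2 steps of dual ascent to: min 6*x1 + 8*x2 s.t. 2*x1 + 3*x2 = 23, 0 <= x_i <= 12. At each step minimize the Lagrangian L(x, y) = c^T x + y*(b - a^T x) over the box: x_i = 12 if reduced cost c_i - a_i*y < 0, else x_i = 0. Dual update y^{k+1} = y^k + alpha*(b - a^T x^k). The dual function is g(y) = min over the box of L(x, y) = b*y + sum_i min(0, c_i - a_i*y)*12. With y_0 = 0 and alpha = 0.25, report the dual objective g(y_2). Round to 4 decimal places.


Dual ascent for LP: min 6*x1 + 8*x2, 2*x1 + 3*x2 = 23, 0 <= x_i <= 12
Step 1: y^k = 0.0, reduced costs: (6.0, 8.0)
  x^k = (0.0, 0.0), subgradient = b - a^T x = 23.0
  y^{k+1} = 0.0 + 0.25*23.0 = 5.75
Step 2: y^k = 5.75, reduced costs: (-5.5, -9.25)
  x^k = (12.0, 12.0), subgradient = b - a^T x = -37.0
  y^{k+1} = 5.75 + 0.25*-37.0 = -3.5
Dual objective at y_2 = -3.5: reduced costs (13.0, 18.5), box minimizer x = (0.0, 0.0)
g(y_2) = b*y + (c1 - a1*y)*x1 + (c2 - a2*y)*x2 = 23*(-3.5) + 13.0*0.0 + 18.5*0.0 = -80.5 + 0.0 + 0.0 = -80.5


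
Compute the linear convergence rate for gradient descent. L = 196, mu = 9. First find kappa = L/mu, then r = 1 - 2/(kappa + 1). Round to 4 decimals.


Step 1: Compute the condition number.
kappa = L/mu = 196/9 = 21.7778
Step 2: Compute the convergence rate.
r = 1 - 2/(kappa + 1) = 1 - 2*mu/(L + mu) = (L - mu)/(L + mu) = 187/205 = 0.9122


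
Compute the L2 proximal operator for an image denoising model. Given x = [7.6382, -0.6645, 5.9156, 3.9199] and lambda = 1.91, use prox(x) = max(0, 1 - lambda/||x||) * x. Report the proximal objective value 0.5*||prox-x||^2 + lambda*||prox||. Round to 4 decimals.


Step 1: Compute ||x||.
||x|| = 10.4472
Step 2: Compute scaling factor.
scale = max(0, 1 - 1.91/10.4472) = 0.8172
Step 3: prox(x) = [6.2418, -0.543, 4.8341, 3.2032]
||prox(x)|| = 8.5372
Step 4: Proximal objective.
0.5*||prox-x||^2 = 1.8241
lambda*||prox|| = 16.3061
Total = 18.1301
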